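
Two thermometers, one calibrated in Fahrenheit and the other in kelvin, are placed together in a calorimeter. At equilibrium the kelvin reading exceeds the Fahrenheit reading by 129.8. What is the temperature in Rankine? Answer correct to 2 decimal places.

Let x be the Fahrenheit reading; then the kelvin reading is 5/9·x + 255.372.
(5/9·x + 255.372) - x = 129.8  ⇒  (-4/9)·x = -125.572  ⇒  x = 282.5375°F.
In Celsius: (282.5375 - 32) × 5/9 = 139.1875°C.
In Rankine: 139.1875 × 1.8 + 491.67 = 742.21°R.

742.21°R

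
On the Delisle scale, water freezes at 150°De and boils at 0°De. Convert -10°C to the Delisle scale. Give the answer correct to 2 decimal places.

Linearly onto the Delisle scale: 150 + (-10.0000 / 100) × (0 - 150) = 165.00°De.

165.00°De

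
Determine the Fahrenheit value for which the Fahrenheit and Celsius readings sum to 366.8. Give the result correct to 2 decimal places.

Let F be the Fahrenheit reading. The Celsius reading is C = 5/9·F - 17.7778.
Require F + C = 366.8: (14/9)·F - 17.7778 = 366.8.
F = (366.8 + 17.7778) / (14/9) = 247.23.

247.23°F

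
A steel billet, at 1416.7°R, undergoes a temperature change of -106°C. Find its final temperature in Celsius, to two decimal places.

Initial temperature in Celsius: (1416.7 - 491.67) × 5/9 = 513.9056°C.
Final Celsius temperature: 513.9056 - 106.0000 = 407.9056°C.

407.91°C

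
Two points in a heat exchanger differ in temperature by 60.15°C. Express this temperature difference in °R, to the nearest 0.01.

108.27°R

An interval of 1°C corresponds to 1.8°R.
60.15 × 1.8 = 108.27.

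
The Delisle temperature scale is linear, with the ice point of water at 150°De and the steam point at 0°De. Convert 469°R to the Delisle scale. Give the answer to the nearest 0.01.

First in Celsius: (469 - 491.67) × 5/9 = -12.5944°C.
Linearly onto the Delisle scale: 150 + (-12.5944 / 100) × (0 - 150) = 168.89°De.

168.89°De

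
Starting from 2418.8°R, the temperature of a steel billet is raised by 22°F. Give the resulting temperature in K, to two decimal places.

Initial temperature in Celsius: (2418.8 - 491.67) × 5/9 = 1070.6278°C.
The 22°F change is an interval, so only the factor 5/9 applies: +22 × 5/9 = +12.2222°C.
Final Celsius temperature: 1070.6278 + 12.2222 = 1082.8500°C.
In kelvin: 1082.8500 + 273.15 = 1356.00 K.

1356.00 K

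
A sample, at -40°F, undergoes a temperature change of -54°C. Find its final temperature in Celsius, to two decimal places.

-94.00°C

Initial temperature in Celsius: (-40 - 32) × 5/9 = -40.0000°C.
Final Celsius temperature: -40.0000 - 54.0000 = -94.0000°C.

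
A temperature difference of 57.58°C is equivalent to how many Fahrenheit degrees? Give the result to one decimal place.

For a temperature interval the offset drops out; only the factor 1.8 applies.
57.58 × 1.8 = 103.6.

103.6°F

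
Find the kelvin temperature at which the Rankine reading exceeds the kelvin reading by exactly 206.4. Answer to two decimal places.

Let K be the kelvin reading. The Rankine reading is R = 1.8·K.
Require R - K = 206.4: (0.8)·K = 206.4.
K = (206.4) / (0.8) = 258.00.

258.00 K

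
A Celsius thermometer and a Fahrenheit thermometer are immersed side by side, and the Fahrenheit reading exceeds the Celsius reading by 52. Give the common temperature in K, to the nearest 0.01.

298.15 K

Let x be the Celsius reading; then the Fahrenheit reading is 1.8·x + 32.
(1.8·x + 32) - x = 52  ⇒  (0.8)·x = 20  ⇒  x = 25.0000°C.
In kelvin: 25.0000 + 273.15 = 298.15 K.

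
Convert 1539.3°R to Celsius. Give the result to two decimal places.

In Celsius: (1539.3 - 491.67) × 5/9 = 582.0167°C.

582.02°C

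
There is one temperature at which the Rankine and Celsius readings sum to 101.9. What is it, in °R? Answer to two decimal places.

Let R be the Rankine reading. The Celsius reading is C = 5/9·R - 273.15.
Require R + C = 101.9: (14/9)·R - 273.15 = 101.9.
R = (101.9 + 273.15) / (14/9) = 241.10.

241.10°R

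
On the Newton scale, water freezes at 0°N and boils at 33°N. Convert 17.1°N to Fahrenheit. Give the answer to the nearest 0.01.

125.27°F

Linear interpolation between the fixed points: C = (17.1 - 0) × 100 / (33 - 0) = 51.8182°C.
Then 51.8182 × 1.8 + 32 = 125.27°F.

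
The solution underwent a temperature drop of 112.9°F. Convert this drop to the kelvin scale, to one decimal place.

Only the scale ratio 5/9 matters for a change in temperature.
112.9 × 5/9 = 62.7.

62.7 K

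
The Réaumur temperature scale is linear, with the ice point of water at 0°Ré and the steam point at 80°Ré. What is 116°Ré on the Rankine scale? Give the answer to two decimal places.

Linear interpolation between the fixed points: C = (116 - 0) × 100 / (80 - 0) = 145.0000°C.
Then 145.0000 × 1.8 + 491.67 = 752.67°R.

752.67°R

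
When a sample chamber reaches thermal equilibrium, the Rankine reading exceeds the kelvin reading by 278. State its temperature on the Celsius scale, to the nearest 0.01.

Let x be the kelvin reading; then the Rankine reading is 1.8·x.
(1.8·x) - x = 278  ⇒  (0.8)·x = 278  ⇒  x = 347.5000 K.
In Celsius: 347.5 - 273.15 = 74.35°C.

74.35°C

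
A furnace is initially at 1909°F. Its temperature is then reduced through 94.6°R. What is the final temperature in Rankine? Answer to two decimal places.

Initial temperature in Celsius: (1909 - 32) × 5/9 = 1042.7778°C.
The 94.6°R change is an interval, so only the factor 5/9 applies: -94.6 × 5/9 = -52.5556°C.
Final Celsius temperature: 1042.7778 - 52.5556 = 990.2222°C.
In Rankine: 990.2222 × 1.8 + 491.67 = 2274.07°R.

2274.07°R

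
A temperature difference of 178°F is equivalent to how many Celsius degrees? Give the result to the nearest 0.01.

For a temperature interval the offset drops out; only the factor 5/9 applies.
178 × 5/9 = 98.89.

98.89°C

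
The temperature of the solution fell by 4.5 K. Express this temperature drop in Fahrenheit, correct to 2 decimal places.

An interval of 1 K corresponds to 1.8°F.
4.5 × 1.8 = 8.10.

8.10°F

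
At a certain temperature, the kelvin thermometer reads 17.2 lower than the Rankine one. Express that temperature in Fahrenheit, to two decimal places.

Let x be the Rankine reading; then the kelvin reading is 5/9·x.
(5/9·x) - x = -17.2  ⇒  (-4/9)·x = -17.2  ⇒  x = 38.7000°R.
In Celsius: (38.7 - 491.67) × 5/9 = -251.6500°C.
In Fahrenheit: -251.6500 × 1.8 + 32 = -420.97°F.

-420.97°F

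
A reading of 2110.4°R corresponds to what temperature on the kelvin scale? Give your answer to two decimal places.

1172.44 K

In Celsius: (2110.4 - 491.67) × 5/9 = 899.2944°C.
In kelvin: 899.2944 + 273.15 = 1172.44 K.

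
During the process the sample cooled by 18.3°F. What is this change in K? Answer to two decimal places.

10.17 K

For a temperature interval the offset drops out; only the factor 5/9 applies.
18.3 × 5/9 = 10.17.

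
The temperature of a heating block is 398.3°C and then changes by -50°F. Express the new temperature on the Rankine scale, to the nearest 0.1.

The 50°F change is an interval, so only the factor 5/9 applies: -50 × 5/9 = -27.7778°C.
Final Celsius temperature: 398.3000 - 27.7778 = 370.5222°C.
In Rankine: 370.5222 × 1.8 + 491.67 = 1158.6°R.

1158.6°R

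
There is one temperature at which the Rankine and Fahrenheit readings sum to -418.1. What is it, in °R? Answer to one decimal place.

20.8°R

Let R be the Rankine reading. The Fahrenheit reading is F = 1·R - 459.67.
Require R + F = -418.1: (2)·R - 459.67 = -418.1.
R = (-418.1 + 459.67) / (2) = 20.8.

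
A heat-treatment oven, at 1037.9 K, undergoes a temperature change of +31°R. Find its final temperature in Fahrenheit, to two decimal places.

1439.55°F

Initial temperature in Celsius: 1037.9 - 273.15 = 764.7500°C.
The 31°R change is an interval, so only the factor 5/9 applies: +31 × 5/9 = +17.2222°C.
Final Celsius temperature: 764.7500 + 17.2222 = 781.9722°C.
In Fahrenheit: 781.9722 × 1.8 + 32 = 1439.55°F.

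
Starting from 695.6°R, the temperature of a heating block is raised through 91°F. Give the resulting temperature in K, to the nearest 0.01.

Initial temperature in Celsius: (695.6 - 491.67) × 5/9 = 113.2944°C.
The 91°F change is an interval, so only the factor 5/9 applies: +91 × 5/9 = +50.5556°C.
Final Celsius temperature: 113.2944 + 50.5556 = 163.8500°C.
In kelvin: 163.8500 + 273.15 = 437.00 K.

437.00 K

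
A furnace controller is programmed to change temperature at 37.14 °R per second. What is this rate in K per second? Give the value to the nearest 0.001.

20.633 K/second

Since only a temperature interval is involved, the additive offset between the scales drops out.
A change of 1°R is a change of 5/9 K, so 37.14 × 5/9 = 20.633.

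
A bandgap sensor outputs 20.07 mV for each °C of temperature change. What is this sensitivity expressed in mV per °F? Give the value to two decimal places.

11.15 mV per °F

Since only a temperature interval is involved, the additive offset between the scales drops out.
A change of 1°F is a change of 5/9°C, so per °F the value is 20.07 × 5/9 = 11.15.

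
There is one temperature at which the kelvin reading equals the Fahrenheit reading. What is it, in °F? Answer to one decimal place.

574.6°F

Let F be the Fahrenheit reading. The kelvin reading is K = 5/9·F + 255.372.
Set K = F: 5/9·F + 255.372 = F.
(-4/9)·F = -255.372  ⇒  F = 574.6.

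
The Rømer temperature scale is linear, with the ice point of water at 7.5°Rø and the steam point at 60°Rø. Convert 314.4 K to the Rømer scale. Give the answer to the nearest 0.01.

First in Celsius: 314.4 - 273.15 = 41.2500°C.
Linearly onto the Rømer scale: 7.5 + (41.2500 / 100) × (60 - 7.5) = 29.16°Rø.

29.16°Rø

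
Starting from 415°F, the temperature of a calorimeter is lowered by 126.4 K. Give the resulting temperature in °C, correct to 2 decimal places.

86.38°C

Initial temperature in Celsius: (415 - 32) × 5/9 = 212.7778°C.
The 126.4 K change is an interval; Kelvin and Celsius degrees are the same size, so ΔC = -126.4°C.
Final Celsius temperature: 212.7778 - 126.4000 = 86.3778°C.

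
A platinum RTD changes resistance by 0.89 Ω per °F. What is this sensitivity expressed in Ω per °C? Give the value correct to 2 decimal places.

1.60 Ω per °C

The quantity depends on a temperature interval, so only the ratio of degree sizes applies; the offset between the scales is irrelevant.
A change of 1°C is a change of 1.8°F, so per °C the value is 0.89 × 1.8 = 1.60.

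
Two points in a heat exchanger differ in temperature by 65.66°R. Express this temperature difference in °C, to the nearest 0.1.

An interval of 1°R corresponds to 5/9°C.
65.66 × 5/9 = 36.5.

36.5°C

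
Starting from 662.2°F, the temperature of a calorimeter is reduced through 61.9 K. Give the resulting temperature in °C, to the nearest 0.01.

288.21°C

Initial temperature in Celsius: (662.2 - 32) × 5/9 = 350.1111°C.
The 61.9 K change is an interval; Kelvin and Celsius degrees are the same size, so ΔC = -61.9°C.
Final Celsius temperature: 350.1111 - 61.9000 = 288.2111°C.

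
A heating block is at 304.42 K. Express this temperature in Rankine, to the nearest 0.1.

In Celsius: 304.42 - 273.15 = 31.2700°C.
In Rankine: 31.2700 × 1.8 + 491.67 = 548.0°R.

548.0°R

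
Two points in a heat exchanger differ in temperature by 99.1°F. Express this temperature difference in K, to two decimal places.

55.06 K

Only the scale ratio 5/9 matters for a change in temperature.
99.1 × 5/9 = 55.06.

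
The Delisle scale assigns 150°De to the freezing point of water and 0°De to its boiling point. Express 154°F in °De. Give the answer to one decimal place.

48.3°De

First in Celsius: (154 - 32) × 5/9 = 67.7778°C.
Linearly onto the Delisle scale: 150 + (67.7778 / 100) × (0 - 150) = 48.3°De.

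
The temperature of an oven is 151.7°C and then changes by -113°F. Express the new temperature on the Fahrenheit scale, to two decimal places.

192.06°F

The 113°F change is an interval, so only the factor 5/9 applies: -113 × 5/9 = -62.7778°C.
Final Celsius temperature: 151.7000 - 62.7778 = 88.9222°C.
In Fahrenheit: 88.9222 × 1.8 + 32 = 192.06°F.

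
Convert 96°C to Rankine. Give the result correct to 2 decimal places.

664.47°R

In Rankine: 96.0000 × 1.8 + 491.67 = 664.47°R.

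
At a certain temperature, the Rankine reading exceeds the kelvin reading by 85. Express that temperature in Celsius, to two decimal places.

-166.90°C

Let x be the kelvin reading; then the Rankine reading is 1.8·x.
(1.8·x) - x = 85  ⇒  (0.8)·x = 85  ⇒  x = 106.2500 K.
In Celsius: 106.25 - 273.15 = -166.90°C.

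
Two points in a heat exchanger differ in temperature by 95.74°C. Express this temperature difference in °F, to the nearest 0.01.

172.33°F

An interval of 1°C corresponds to 1.8°F.
95.74 × 1.8 = 172.33.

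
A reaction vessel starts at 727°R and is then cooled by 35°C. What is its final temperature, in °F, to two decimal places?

204.33°F

Initial temperature in Celsius: (727 - 491.67) × 5/9 = 130.7389°C.
Final Celsius temperature: 130.7389 - 35.0000 = 95.7389°C.
In Fahrenheit: 95.7389 × 1.8 + 32 = 204.33°F.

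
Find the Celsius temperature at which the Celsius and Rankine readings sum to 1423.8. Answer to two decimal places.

332.90°C

Let C be the Celsius reading. The Rankine reading is R = 1.8·C + 491.67.
Require C + R = 1423.8: (2.8)·C + 491.67 = 1423.8.
C = (1423.8 - 491.67) / (2.8) = 332.90.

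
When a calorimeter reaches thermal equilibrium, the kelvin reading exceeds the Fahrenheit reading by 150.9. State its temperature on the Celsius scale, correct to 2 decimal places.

Let x be the Fahrenheit reading; then the kelvin reading is 5/9·x + 255.372.
(5/9·x + 255.372) - x = 150.9  ⇒  (-4/9)·x = -104.472  ⇒  x = 235.0625°F.
In Celsius: (235.0625 - 32) × 5/9 = 112.81°C.

112.81°C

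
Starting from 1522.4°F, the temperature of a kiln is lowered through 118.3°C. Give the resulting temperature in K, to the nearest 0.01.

982.85 K

Initial temperature in Celsius: (1522.4 - 32) × 5/9 = 828.0000°C.
Final Celsius temperature: 828.0000 - 118.3000 = 709.7000°C.
In kelvin: 709.7000 + 273.15 = 982.85 K.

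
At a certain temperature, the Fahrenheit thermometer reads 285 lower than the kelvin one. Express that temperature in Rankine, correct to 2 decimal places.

Let x be the kelvin reading; then the Fahrenheit reading is 1.8·x - 459.67.
(1.8·x - 459.67) - x = -285  ⇒  (0.8)·x = 174.67  ⇒  x = 218.3375 K.
In Celsius: 218.3375 - 273.15 = -54.8125°C.
In Rankine: -54.8125 × 1.8 + 491.67 = 393.01°R.

393.01°R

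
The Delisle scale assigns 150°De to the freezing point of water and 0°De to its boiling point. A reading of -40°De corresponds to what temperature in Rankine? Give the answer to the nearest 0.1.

Linear interpolation between the fixed points: C = (-40 - 150) × 100 / (0 - 150) = 126.6667°C.
Then 126.6667 × 1.8 + 491.67 = 719.7°R.

719.7°R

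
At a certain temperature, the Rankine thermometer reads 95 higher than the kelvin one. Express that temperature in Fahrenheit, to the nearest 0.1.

-245.9°F

Let x be the kelvin reading; then the Rankine reading is 1.8·x.
(1.8·x) - x = 95  ⇒  (0.8)·x = 95  ⇒  x = 118.7500 K.
In Celsius: 118.75 - 273.15 = -154.4000°C.
In Fahrenheit: -154.4000 × 1.8 + 32 = -245.9°F.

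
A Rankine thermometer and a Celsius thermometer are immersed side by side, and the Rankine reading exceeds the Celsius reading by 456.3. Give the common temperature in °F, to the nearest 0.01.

Let x be the Rankine reading; then the Celsius reading is 5/9·x - 273.15.
(5/9·x - 273.15) - x = -456.3  ⇒  (-4/9)·x = -183.15  ⇒  x = 412.0875°R.
In Celsius: (412.0875 - 491.67) × 5/9 = -44.2125°C.
In Fahrenheit: -44.2125 × 1.8 + 32 = -47.58°F.

-47.58°F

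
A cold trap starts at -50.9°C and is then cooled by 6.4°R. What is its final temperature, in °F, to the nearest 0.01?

-66.02°F

The 6.4°R change is an interval, so only the factor 5/9 applies: -6.4 × 5/9 = -3.5556°C.
Final Celsius temperature: -50.9000 - 3.5556 = -54.4556°C.
In Fahrenheit: -54.4556 × 1.8 + 32 = -66.02°F.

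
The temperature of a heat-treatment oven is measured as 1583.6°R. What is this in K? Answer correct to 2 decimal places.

In Celsius: (1583.6 - 491.67) × 5/9 = 606.6278°C.
In kelvin: 606.6278 + 273.15 = 879.78 K.

879.78 K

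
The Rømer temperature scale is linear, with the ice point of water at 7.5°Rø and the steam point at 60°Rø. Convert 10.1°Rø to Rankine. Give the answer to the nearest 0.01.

500.58°R

Linear interpolation between the fixed points: C = (10.1 - 7.5) × 100 / (60 - 7.5) = 4.9524°C.
Then 4.9524 × 1.8 + 491.67 = 500.58°R.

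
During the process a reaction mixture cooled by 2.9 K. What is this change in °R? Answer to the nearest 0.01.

5.22°R

For a temperature interval the offset drops out; only the factor 1.8 applies.
2.9 × 1.8 = 5.22.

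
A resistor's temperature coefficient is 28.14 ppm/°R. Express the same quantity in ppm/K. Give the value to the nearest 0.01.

50.65 ppm/K

The quantity depends on a temperature interval, so only the ratio of degree sizes applies; the offset between the scales is irrelevant.
A change of 1 K is a change of 1.8°R, so per K the value is 28.14 × 1.8 = 50.65.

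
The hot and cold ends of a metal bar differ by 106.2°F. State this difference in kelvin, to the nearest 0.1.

Only the scale ratio 5/9 matters for a change in temperature.
106.2 × 5/9 = 59.0.

59.0 K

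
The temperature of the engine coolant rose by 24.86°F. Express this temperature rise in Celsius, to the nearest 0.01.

13.81°C

Only the scale ratio 5/9 matters for a change in temperature.
24.86 × 5/9 = 13.81.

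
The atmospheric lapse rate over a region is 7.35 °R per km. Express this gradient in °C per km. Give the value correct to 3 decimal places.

Since only a temperature interval is involved, the additive offset between the scales drops out.
A change of 1°R is a change of 5/9°C, so 7.35 × 5/9 = 4.083.

4.083 °C/km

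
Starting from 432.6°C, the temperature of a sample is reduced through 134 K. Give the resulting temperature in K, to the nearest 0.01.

571.75 K

The 134 K change is an interval; Kelvin and Celsius degrees are the same size, so ΔC = -134°C.
Final Celsius temperature: 432.6000 - 134.0000 = 298.6000°C.
In kelvin: 298.6000 + 273.15 = 571.75 K.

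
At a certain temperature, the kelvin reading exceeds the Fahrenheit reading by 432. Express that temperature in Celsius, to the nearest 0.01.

-238.56°C

Let x be the kelvin reading; then the Fahrenheit reading is 1.8·x - 459.67.
(1.8·x - 459.67) - x = -432  ⇒  (0.8)·x = 27.67  ⇒  x = 34.5875 K.
In Celsius: 34.5875 - 273.15 = -238.56°C.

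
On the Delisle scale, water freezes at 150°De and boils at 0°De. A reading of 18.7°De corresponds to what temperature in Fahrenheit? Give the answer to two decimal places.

Linear interpolation between the fixed points: C = (18.7 - 150) × 100 / (0 - 150) = 87.5333°C.
Then 87.5333 × 1.8 + 32 = 189.56°F.

189.56°F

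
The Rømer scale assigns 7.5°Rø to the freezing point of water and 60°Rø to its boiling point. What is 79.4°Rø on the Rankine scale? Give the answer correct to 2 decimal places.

Linear interpolation between the fixed points: C = (79.4 - 7.5) × 100 / (60 - 7.5) = 136.9524°C.
Then 136.9524 × 1.8 + 491.67 = 738.18°R.

738.18°R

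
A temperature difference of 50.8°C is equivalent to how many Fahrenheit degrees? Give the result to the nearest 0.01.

Only the scale ratio 1.8 matters for a change in temperature.
50.8 × 1.8 = 91.44.

91.44°F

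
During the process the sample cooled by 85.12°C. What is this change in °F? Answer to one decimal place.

153.2°F

An interval of 1°C corresponds to 1.8°F.
85.12 × 1.8 = 153.2.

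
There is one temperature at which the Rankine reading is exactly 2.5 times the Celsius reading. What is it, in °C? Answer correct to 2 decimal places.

702.39°C

Let C be the Celsius reading. The Rankine reading is R = 1.8·C + 491.67.
Require R = 2.5·C: 1.8·C + 491.67 = 2.5·C.
(-0.7)·C = -491.67  ⇒  C = 702.39.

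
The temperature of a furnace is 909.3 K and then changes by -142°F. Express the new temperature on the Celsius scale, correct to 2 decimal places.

557.26°C

Initial temperature in Celsius: 909.3 - 273.15 = 636.1500°C.
The 142°F change is an interval, so only the factor 5/9 applies: -142 × 5/9 = -78.8889°C.
Final Celsius temperature: 636.1500 - 78.8889 = 557.2611°C.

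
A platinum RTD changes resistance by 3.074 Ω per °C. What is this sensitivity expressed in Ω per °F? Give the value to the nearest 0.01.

1.71 Ω per °F

Since only a temperature interval is involved, the additive offset between the scales drops out.
A change of 1°F is a change of 5/9°C, so per °F the value is 3.074 × 5/9 = 1.71.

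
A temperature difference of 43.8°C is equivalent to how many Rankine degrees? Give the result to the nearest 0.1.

78.8°R

For a temperature interval the offset drops out; only the factor 1.8 applies.
43.8 × 1.8 = 78.8.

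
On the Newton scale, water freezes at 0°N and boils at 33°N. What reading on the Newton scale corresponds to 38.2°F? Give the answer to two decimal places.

1.14°N

First in Celsius: (38.2 - 32) × 5/9 = 3.4444°C.
Linearly onto the Newton scale: 0 + (3.4444 / 100) × (33 - 0) = 1.14°N.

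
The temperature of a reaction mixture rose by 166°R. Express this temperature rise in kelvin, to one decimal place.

For a temperature interval the offset drops out; only the factor 5/9 applies.
166 × 5/9 = 92.2.

92.2 K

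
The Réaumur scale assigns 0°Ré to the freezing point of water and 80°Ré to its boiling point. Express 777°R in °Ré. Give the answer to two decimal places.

First in Celsius: (777 - 491.67) × 5/9 = 158.5167°C.
Linearly onto the Réaumur scale: 0 + (158.5167 / 100) × (80 - 0) = 126.81°Ré.

126.81°Ré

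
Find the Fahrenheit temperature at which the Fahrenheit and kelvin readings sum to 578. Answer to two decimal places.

Let F be the Fahrenheit reading. The kelvin reading is K = 5/9·F + 255.372.
Require F + K = 578: (14/9)·F + 255.372 = 578.
F = (578 - 255.372) / (14/9) = 207.40.

207.40°F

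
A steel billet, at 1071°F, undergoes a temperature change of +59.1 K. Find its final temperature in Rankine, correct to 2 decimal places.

Initial temperature in Celsius: (1071 - 32) × 5/9 = 577.2222°C.
The 59.1 K change is an interval; Kelvin and Celsius degrees are the same size, so ΔC = +59.1°C.
Final Celsius temperature: 577.2222 + 59.1000 = 636.3222°C.
In Rankine: 636.3222 × 1.8 + 491.67 = 1637.05°R.

1637.05°R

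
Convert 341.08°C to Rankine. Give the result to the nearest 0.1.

1105.6°R

In Rankine: 341.0800 × 1.8 + 491.67 = 1105.6°R.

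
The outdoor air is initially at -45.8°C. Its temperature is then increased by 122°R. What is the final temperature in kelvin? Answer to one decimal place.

The 122°R change is an interval, so only the factor 5/9 applies: +122 × 5/9 = +67.7778°C.
Final Celsius temperature: -45.8000 + 67.7778 = 21.9778°C.
In kelvin: 21.9778 + 273.15 = 295.1 K.

295.1 K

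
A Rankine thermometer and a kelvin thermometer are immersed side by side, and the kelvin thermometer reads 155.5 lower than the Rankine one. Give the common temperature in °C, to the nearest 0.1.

-78.8°C

Let x be the Rankine reading; then the kelvin reading is 5/9·x.
(5/9·x) - x = -155.5  ⇒  (-4/9)·x = -155.5  ⇒  x = 349.8750°R.
In Celsius: (349.875 - 491.67) × 5/9 = -78.8°C.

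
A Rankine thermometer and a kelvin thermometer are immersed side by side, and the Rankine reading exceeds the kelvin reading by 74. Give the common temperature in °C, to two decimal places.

-180.65°C

Let x be the Rankine reading; then the kelvin reading is 5/9·x.
(5/9·x) - x = -74  ⇒  (-4/9)·x = -74  ⇒  x = 166.5000°R.
In Celsius: (166.5 - 491.67) × 5/9 = -180.65°C.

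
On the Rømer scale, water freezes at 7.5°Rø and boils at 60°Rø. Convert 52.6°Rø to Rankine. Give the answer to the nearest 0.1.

646.3°R

Linear interpolation between the fixed points: C = (52.6 - 7.5) × 100 / (60 - 7.5) = 85.9048°C.
Then 85.9048 × 1.8 + 491.67 = 646.3°R.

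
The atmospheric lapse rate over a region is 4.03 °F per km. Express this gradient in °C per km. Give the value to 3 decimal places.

Since only a temperature interval is involved, the additive offset between the scales drops out.
A change of 1°F is a change of 5/9°C, so 4.03 × 5/9 = 2.239.

2.239 °C/km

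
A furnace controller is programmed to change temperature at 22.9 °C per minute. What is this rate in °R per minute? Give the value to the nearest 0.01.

The quantity depends on a temperature interval, so only the ratio of degree sizes applies; the offset between the scales is irrelevant.
A change of 1°C is a change of 1.8°R, so 22.9 × 1.8 = 41.22.

41.22 °R/minute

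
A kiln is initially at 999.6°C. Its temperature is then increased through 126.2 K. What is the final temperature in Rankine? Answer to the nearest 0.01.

2518.11°R

The 126.2 K change is an interval; Kelvin and Celsius degrees are the same size, so ΔC = +126.2°C.
Final Celsius temperature: 999.6000 + 126.2000 = 1125.8000°C.
In Rankine: 1125.8000 × 1.8 + 491.67 = 2518.11°R.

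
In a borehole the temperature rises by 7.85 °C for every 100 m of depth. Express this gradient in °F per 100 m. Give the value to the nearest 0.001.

Since only a temperature interval is involved, the additive offset between the scales drops out.
A change of 1°C is a change of 1.8°F, so 7.85 × 1.8 = 14.130.

14.130 °F/100 m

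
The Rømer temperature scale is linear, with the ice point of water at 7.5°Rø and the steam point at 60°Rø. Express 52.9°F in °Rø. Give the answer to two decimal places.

First in Celsius: (52.9 - 32) × 5/9 = 11.6111°C.
Linearly onto the Rømer scale: 7.5 + (11.6111 / 100) × (60 - 7.5) = 13.60°Rø.

13.60°Rø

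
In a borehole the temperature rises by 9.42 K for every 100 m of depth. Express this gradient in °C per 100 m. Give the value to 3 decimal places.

9.420 °C/100 m

The quantity depends on a temperature interval, so only the ratio of degree sizes applies; the offset between the scales is irrelevant.
A change of 1 K is a change of 1°C, so 9.42 × 1 = 9.420.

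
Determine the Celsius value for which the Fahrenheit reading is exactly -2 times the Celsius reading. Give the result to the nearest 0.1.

-8.4°C

Let C be the Celsius reading. The Fahrenheit reading is F = 1.8·C + 32.
Require F = -2·C: 1.8·C + 32 = -2·C.
(3.8)·C = -32  ⇒  C = -8.4.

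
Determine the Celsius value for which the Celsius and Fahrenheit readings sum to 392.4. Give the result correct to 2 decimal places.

128.71°C

Let C be the Celsius reading. The Fahrenheit reading is F = 1.8·C + 32.
Require C + F = 392.4: (2.8)·C + 32 = 392.4.
C = (392.4 - 32) / (2.8) = 128.71.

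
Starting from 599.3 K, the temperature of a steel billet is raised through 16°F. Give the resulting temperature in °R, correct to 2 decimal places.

Initial temperature in Celsius: 599.3 - 273.15 = 326.1500°C.
The 16°F change is an interval, so only the factor 5/9 applies: +16 × 5/9 = +8.8889°C.
Final Celsius temperature: 326.1500 + 8.8889 = 335.0389°C.
In Rankine: 335.0389 × 1.8 + 491.67 = 1094.74°R.

1094.74°R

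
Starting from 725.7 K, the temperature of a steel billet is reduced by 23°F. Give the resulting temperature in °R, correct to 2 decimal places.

1283.26°R

Initial temperature in Celsius: 725.7 - 273.15 = 452.5500°C.
The 23°F change is an interval, so only the factor 5/9 applies: -23 × 5/9 = -12.7778°C.
Final Celsius temperature: 452.5500 - 12.7778 = 439.7722°C.
In Rankine: 439.7722 × 1.8 + 491.67 = 1283.26°R.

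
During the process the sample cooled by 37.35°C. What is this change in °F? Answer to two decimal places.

67.23°F

Only the scale ratio 1.8 matters for a change in temperature.
37.35 × 1.8 = 67.23.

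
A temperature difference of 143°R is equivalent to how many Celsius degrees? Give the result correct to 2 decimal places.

79.44°C

An interval of 1°R corresponds to 5/9°C.
143 × 5/9 = 79.44.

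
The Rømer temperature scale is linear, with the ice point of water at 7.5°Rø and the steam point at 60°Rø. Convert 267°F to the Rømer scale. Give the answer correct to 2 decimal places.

76.04°Rø

First in Celsius: (267 - 32) × 5/9 = 130.5556°C.
Linearly onto the Rømer scale: 7.5 + (130.5556 / 100) × (60 - 7.5) = 76.04°Rø.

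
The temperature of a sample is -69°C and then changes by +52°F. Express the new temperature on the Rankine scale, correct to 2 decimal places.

419.47°R

The 52°F change is an interval, so only the factor 5/9 applies: +52 × 5/9 = +28.8889°C.
Final Celsius temperature: -69.0000 + 28.8889 = -40.1111°C.
In Rankine: -40.1111 × 1.8 + 491.67 = 419.47°R.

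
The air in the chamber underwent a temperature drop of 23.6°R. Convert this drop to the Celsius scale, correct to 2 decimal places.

Only the scale ratio 5/9 matters for a change in temperature.
23.6 × 5/9 = 13.11.

13.11°C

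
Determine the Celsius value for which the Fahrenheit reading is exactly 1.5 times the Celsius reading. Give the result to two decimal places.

Let C be the Celsius reading. The Fahrenheit reading is F = 1.8·C + 32.
Require F = 1.5·C: 1.8·C + 32 = 1.5·C.
(0.3)·C = -32  ⇒  C = -106.67.

-106.67°C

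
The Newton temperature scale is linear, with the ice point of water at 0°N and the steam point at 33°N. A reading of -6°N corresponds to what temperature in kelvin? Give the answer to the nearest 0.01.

Linear interpolation between the fixed points: C = (-6 - 0) × 100 / (33 - 0) = -18.1818°C.
Then -18.1818 + 273.15 = 254.97 K.

254.97 K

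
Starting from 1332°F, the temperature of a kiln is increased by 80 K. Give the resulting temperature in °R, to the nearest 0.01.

Initial temperature in Celsius: (1332 - 32) × 5/9 = 722.2222°C.
The 80 K change is an interval; Kelvin and Celsius degrees are the same size, so ΔC = +80°C.
Final Celsius temperature: 722.2222 + 80.0000 = 802.2222°C.
In Rankine: 802.2222 × 1.8 + 491.67 = 1935.67°R.

1935.67°R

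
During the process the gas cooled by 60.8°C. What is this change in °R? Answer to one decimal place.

An interval of 1°C corresponds to 1.8°R.
60.8 × 1.8 = 109.4.

109.4°R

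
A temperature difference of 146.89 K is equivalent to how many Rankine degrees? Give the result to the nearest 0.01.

264.40°R

An interval of 1 K corresponds to 1.8°R.
146.89 × 1.8 = 264.40.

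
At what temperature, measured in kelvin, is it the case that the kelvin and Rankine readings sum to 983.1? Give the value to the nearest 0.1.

351.1 K

Let K be the kelvin reading. The Rankine reading is R = 1.8·K.
Require K + R = 983.1: (2.8)·K = 983.1.
K = (983.1) / (2.8) = 351.1.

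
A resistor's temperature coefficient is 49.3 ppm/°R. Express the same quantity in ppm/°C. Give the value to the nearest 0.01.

88.74 ppm/°C

The quantity depends on a temperature interval, so only the ratio of degree sizes applies; the offset between the scales is irrelevant.
A change of 1°C is a change of 1.8°R, so per °C the value is 49.3 × 1.8 = 88.74.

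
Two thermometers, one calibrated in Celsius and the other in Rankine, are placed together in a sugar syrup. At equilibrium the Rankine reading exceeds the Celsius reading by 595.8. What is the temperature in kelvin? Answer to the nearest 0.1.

403.3 K

Let x be the Celsius reading; then the Rankine reading is 1.8·x + 491.67.
(1.8·x + 491.67) - x = 595.8  ⇒  (0.8)·x = 104.13  ⇒  x = 130.1625°C.
In kelvin: 130.1625 + 273.15 = 403.3 K.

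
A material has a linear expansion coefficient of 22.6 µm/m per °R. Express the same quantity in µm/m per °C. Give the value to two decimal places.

40.68 µm/m per °C

The quantity depends on a temperature interval, so only the ratio of degree sizes applies; the offset between the scales is irrelevant.
A change of 1°C is a change of 1.8°R, so per °C the value is 22.6 × 1.8 = 40.68.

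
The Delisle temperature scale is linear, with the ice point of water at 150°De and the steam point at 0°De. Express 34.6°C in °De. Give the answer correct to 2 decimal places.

98.10°De

Linearly onto the Delisle scale: 150 + (34.6000 / 100) × (0 - 150) = 98.10°De.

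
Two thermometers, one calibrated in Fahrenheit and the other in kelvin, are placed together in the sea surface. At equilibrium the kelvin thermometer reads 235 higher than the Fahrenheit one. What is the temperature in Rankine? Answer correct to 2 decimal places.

505.51°R

Let x be the Fahrenheit reading; then the kelvin reading is 5/9·x + 255.372.
(5/9·x + 255.372) - x = 235  ⇒  (-4/9)·x = -20.3722  ⇒  x = 45.8375°F.
In Celsius: (45.8375 - 32) × 5/9 = 7.6875°C.
In Rankine: 7.6875 × 1.8 + 491.67 = 505.51°R.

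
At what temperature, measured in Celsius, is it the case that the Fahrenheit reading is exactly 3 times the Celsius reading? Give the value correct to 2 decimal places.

26.67°C

Let C be the Celsius reading. The Fahrenheit reading is F = 1.8·C + 32.
Require F = 3·C: 1.8·C + 32 = 3·C.
(-1.2)·C = -32  ⇒  C = 26.67.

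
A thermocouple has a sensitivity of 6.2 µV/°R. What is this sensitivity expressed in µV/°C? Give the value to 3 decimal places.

11.160 µV/°C

The quantity depends on a temperature interval, so only the ratio of degree sizes applies; the offset between the scales is irrelevant.
A change of 1°C is a change of 1.8°R, so per °C the value is 6.2 × 1.8 = 11.160.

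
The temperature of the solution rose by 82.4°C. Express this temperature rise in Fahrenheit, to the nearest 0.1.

Only the scale ratio 1.8 matters for a change in temperature.
82.4 × 1.8 = 148.3.

148.3°F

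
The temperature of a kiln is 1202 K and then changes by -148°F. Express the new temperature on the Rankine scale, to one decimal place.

2015.6°R

Initial temperature in Celsius: 1202 - 273.15 = 928.8500°C.
The 148°F change is an interval, so only the factor 5/9 applies: -148 × 5/9 = -82.2222°C.
Final Celsius temperature: 928.8500 - 82.2222 = 846.6278°C.
In Rankine: 846.6278 × 1.8 + 491.67 = 2015.6°R.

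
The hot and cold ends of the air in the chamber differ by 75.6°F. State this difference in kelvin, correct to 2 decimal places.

For a temperature interval the offset drops out; only the factor 5/9 applies.
75.6 × 5/9 = 42.00.

42.00 K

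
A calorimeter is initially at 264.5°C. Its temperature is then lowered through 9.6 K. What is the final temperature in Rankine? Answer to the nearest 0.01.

The 9.6 K change is an interval; Kelvin and Celsius degrees are the same size, so ΔC = -9.6°C.
Final Celsius temperature: 264.5000 - 9.6000 = 254.9000°C.
In Rankine: 254.9000 × 1.8 + 491.67 = 950.49°R.

950.49°R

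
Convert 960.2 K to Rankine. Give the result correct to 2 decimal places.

In Celsius: 960.2 - 273.15 = 687.0500°C.
In Rankine: 687.0500 × 1.8 + 491.67 = 1728.36°R.

1728.36°R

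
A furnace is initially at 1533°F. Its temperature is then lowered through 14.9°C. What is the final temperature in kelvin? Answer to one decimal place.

1092.1 K

Initial temperature in Celsius: (1533 - 32) × 5/9 = 833.8889°C.
Final Celsius temperature: 833.8889 - 14.9000 = 818.9889°C.
In kelvin: 818.9889 + 273.15 = 1092.1 K.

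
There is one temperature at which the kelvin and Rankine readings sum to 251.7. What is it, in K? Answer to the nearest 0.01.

89.89 K

Let K be the kelvin reading. The Rankine reading is R = 1.8·K.
Require K + R = 251.7: (2.8)·K = 251.7.
K = (251.7) / (2.8) = 89.89.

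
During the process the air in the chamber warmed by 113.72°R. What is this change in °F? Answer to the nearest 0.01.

Rankine and Fahrenheit degrees are the same size, so the interval is unchanged: 113.72.

113.72°F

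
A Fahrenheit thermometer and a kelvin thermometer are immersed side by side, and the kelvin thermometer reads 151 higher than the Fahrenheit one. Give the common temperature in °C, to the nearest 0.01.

Let x be the Fahrenheit reading; then the kelvin reading is 5/9·x + 255.372.
(5/9·x + 255.372) - x = 151  ⇒  (-4/9)·x = -104.372  ⇒  x = 234.8375°F.
In Celsius: (234.8375 - 32) × 5/9 = 112.69°C.

112.69°C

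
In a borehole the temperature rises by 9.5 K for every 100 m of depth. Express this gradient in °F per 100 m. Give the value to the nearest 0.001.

17.100 °F/100 m

The quantity depends on a temperature interval, so only the ratio of degree sizes applies; the offset between the scales is irrelevant.
A change of 1 K is a change of 1.8°F, so 9.5 × 1.8 = 17.100.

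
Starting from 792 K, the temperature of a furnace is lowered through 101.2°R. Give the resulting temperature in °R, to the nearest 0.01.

Initial temperature in Celsius: 792 - 273.15 = 518.8500°C.
The 101.2°R change is an interval, so only the factor 5/9 applies: -101.2 × 5/9 = -56.2222°C.
Final Celsius temperature: 518.8500 - 56.2222 = 462.6278°C.
In Rankine: 462.6278 × 1.8 + 491.67 = 1324.40°R.

1324.40°R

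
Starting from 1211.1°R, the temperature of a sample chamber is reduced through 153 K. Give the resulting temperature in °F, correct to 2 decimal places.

476.03°F

Initial temperature in Celsius: (1211.1 - 491.67) × 5/9 = 399.6833°C.
The 153 K change is an interval; Kelvin and Celsius degrees are the same size, so ΔC = -153°C.
Final Celsius temperature: 399.6833 - 153.0000 = 246.6833°C.
In Fahrenheit: 246.6833 × 1.8 + 32 = 476.03°F.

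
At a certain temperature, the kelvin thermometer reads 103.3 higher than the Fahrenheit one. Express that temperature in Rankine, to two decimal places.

Let x be the Fahrenheit reading; then the kelvin reading is 5/9·x + 255.372.
(5/9·x + 255.372) - x = 103.3  ⇒  (-4/9)·x = -152.072  ⇒  x = 342.1625°F.
In Celsius: (342.1625 - 32) × 5/9 = 172.3125°C.
In Rankine: 172.3125 × 1.8 + 491.67 = 801.83°R.

801.83°R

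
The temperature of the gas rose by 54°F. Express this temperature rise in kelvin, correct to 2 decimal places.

For a temperature interval the offset drops out; only the factor 5/9 applies.
54 × 5/9 = 30.00.

30.00 K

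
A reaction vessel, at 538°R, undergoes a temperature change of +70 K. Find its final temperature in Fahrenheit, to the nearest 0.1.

204.3°F

Initial temperature in Celsius: (538 - 491.67) × 5/9 = 25.7389°C.
The 70 K change is an interval; Kelvin and Celsius degrees are the same size, so ΔC = +70°C.
Final Celsius temperature: 25.7389 + 70.0000 = 95.7389°C.
In Fahrenheit: 95.7389 × 1.8 + 32 = 204.3°F.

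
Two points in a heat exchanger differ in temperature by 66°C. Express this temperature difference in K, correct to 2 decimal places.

Celsius and kelvin degrees are the same size, so the interval is unchanged: 66.00.

66.00 K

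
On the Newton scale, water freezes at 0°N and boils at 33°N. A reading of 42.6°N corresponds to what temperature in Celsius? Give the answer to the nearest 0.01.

Linear interpolation between the fixed points: C = (42.6 - 0) × 100 / (33 - 0) = 129.0909°C.

129.09°C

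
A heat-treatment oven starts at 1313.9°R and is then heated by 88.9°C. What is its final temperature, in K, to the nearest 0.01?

Initial temperature in Celsius: (1313.9 - 491.67) × 5/9 = 456.7944°C.
Final Celsius temperature: 456.7944 + 88.9000 = 545.6944°C.
In kelvin: 545.6944 + 273.15 = 818.84 K.

818.84 K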